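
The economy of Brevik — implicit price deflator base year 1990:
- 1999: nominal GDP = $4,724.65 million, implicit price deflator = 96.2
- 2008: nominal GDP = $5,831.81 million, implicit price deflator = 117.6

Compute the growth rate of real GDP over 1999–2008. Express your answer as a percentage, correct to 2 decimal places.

0.97%

Real GDP 1999 = 4724.65 / 0.962 = 4911.28.
Real GDP 2008 = 5831.81 / 1.176 = 4959.02.
Real growth = 4959.02 / 4911.28 − 1 = 0.0097.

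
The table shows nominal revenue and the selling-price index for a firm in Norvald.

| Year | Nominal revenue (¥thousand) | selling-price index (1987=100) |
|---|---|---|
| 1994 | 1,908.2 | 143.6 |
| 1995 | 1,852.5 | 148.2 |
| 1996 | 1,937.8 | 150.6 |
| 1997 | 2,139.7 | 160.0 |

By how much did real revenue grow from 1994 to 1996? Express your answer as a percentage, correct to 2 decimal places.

Real revenue 1994 = 1908.2/1.436 = 1328.83.
Real revenue 1996 = 1937.8/1.506 = 1286.72.
Change = 1286.72/1328.83 − 1 = -0.0317.

-3.17%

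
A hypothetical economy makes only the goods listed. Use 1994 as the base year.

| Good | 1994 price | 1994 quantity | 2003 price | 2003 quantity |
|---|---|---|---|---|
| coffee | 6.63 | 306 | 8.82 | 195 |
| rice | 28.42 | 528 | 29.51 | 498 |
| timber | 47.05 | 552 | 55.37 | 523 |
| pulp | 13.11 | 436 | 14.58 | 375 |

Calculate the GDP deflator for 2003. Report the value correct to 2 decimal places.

Nominal GDP 2003 = 8.82·195 + 29.51·498 + 55.37·523 + 14.58·375 = 50841.89.
Real GDP 2003 (at 1994 prices) = 6.63·195 + 28.42·498 + 47.05·523 + 13.11·375 = 44969.41.
Deflator = Nominal/Real × 100 = 50841.89/44969.41 × 100 = 113.059.

113.06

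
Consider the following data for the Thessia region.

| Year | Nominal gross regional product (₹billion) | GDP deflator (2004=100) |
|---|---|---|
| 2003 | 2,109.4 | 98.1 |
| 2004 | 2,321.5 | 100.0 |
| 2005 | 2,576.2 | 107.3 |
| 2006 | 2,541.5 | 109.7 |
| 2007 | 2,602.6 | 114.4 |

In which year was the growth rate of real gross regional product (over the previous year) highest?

2004: real = 2321.5/1.000 = 2321.50; growth vs 2003 (2150.25) = 7.96%.
2005: real = 2576.2/1.073 = 2400.93; growth vs 2004 (2321.50) = 3.42%.
2006: real = 2541.5/1.097 = 2316.77; growth vs 2005 (2400.93) = -3.51%.
2007: real = 2602.6/1.144 = 2275.00; growth vs 2006 (2316.77) = -1.80%.

2004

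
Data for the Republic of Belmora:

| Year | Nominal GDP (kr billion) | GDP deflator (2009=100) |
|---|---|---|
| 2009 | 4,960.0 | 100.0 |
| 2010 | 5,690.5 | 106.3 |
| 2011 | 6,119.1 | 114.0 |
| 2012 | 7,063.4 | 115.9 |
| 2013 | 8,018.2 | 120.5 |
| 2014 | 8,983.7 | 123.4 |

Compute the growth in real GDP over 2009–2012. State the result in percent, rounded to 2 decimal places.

Real GDP 2009 = 4960.0/1.000 = 4960.00.
Real GDP 2012 = 7063.4/1.159 = 6094.39.
Change = 6094.39/4960.00 − 1 = 0.2287.

22.87%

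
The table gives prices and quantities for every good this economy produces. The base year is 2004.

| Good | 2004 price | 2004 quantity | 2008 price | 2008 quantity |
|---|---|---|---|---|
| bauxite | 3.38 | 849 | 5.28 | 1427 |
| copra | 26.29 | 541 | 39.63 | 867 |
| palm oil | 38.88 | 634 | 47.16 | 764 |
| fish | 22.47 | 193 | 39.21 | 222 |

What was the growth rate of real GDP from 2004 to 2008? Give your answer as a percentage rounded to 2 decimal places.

Real GDP 2004 = Nominal GDP 2004 = 3.38·849 + 26.29·541 + 38.88·634 + 22.47·193 = 46079.14.
Real GDP 2008 (at 2004 prices) = 3.38·1427 + 26.29·867 + 38.88·764 + 22.47·222 = 62309.35.
Real growth = 62309.35/46079.14 − 1 = 0.3522.

35.22%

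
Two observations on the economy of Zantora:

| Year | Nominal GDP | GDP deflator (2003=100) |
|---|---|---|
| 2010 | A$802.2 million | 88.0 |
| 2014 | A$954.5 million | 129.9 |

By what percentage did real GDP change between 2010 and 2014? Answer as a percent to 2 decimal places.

Real GDP 2010 = 802.2 / 0.880 = 911.59.
Real GDP 2014 = 954.5 / 1.299 = 734.80.
Real growth = 734.80 / 911.59 − 1 = -0.1939.

-19.39%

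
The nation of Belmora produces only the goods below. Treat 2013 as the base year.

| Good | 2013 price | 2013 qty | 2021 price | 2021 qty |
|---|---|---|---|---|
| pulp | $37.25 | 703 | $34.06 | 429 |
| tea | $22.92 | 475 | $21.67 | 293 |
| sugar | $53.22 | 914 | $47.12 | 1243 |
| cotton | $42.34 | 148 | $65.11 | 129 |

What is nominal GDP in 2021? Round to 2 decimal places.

$87930.40

Nominal GDP 2021 = Σ (p_2021 × q_2021) = 34.06·429 + 21.67·293 + 47.12·1243 + 65.11·129 = 87930.40.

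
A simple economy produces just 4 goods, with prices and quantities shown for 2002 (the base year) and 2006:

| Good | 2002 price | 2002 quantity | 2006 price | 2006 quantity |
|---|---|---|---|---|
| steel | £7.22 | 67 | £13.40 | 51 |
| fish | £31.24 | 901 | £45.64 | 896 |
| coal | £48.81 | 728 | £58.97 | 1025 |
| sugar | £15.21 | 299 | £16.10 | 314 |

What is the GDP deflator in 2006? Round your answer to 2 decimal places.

128.75

Nominal GDP 2006 = 13.40·51 + 45.64·896 + 58.97·1025 + 16.10·314 = 107076.49.
Real GDP 2006 (at 2002 prices) = 7.22·51 + 31.24·896 + 48.81·1025 + 15.21·314 = 83165.45.
Deflator = Nominal/Real × 100 = 107076.49/83165.45 × 100 = 128.751.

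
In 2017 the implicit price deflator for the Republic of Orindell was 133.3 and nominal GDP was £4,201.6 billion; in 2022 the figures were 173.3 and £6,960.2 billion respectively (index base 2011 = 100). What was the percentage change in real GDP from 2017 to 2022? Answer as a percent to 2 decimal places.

27.42%

Deflate each year: 2017 → 4201.6/1.333 = 3151.99; 2022 → 6960.2/1.733 = 4016.27.
So real GDP changed by 4016.27/3151.99 − 1 = 0.2742, i.e. 27.42%.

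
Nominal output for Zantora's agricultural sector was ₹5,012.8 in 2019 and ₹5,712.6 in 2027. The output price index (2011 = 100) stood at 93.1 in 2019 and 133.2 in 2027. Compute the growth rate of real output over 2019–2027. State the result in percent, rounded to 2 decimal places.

Deflate each year: 2019 → 5012.8/0.931 = 5384.32; 2027 → 5712.6/1.332 = 4288.74.
So real output changed by 4288.74/5384.32 − 1 = -0.2035, i.e. -20.35%.

-20.35%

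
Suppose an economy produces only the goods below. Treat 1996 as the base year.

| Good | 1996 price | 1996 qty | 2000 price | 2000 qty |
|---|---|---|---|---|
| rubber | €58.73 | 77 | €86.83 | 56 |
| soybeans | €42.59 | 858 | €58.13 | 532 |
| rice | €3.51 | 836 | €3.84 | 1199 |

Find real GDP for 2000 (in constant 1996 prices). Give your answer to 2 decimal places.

Real GDP 2000 = Σ (p_1996 × q_2000) = 58.73·56 + 42.59·532 + 3.51·1199 = 30155.25.

€30155.25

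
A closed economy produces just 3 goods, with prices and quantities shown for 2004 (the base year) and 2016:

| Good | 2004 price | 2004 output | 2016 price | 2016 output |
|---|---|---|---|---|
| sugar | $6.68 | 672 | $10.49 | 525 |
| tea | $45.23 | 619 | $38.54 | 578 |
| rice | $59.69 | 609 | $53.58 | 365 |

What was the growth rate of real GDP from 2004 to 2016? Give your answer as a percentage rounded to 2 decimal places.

Real GDP 2004 = Nominal GDP 2004 = 6.68·672 + 45.23·619 + 59.69·609 = 68837.54.
Real GDP 2016 (at 2004 prices) = 6.68·525 + 45.23·578 + 59.69·365 = 51436.79.
Real growth = 51436.79/68837.54 − 1 = -0.2528.

-25.28%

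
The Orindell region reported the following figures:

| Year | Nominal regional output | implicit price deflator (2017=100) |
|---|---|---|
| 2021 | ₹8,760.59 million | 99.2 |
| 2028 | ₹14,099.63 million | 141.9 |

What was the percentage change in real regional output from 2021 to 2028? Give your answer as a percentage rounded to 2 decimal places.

12.51%

Real regional output 2021 = 8760.59 / 0.992 = 8831.24.
Real regional output 2028 = 14099.63 / 1.419 = 9936.31.
Real growth = 9936.31 / 8831.24 − 1 = 0.1251.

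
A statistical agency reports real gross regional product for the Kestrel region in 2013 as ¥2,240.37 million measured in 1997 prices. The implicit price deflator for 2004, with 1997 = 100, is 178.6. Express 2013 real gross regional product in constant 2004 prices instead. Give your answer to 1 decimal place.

¥4,001.3 million

Real gross regional product in 2004 prices = Real gross regional product in 1997 prices × (P_2004/P_1997) = 2240.37 × 1.786 = 4001.30.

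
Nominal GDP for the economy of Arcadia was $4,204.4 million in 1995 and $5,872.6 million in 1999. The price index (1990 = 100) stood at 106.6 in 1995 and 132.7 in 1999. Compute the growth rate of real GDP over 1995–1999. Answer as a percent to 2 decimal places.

Deflate each year: 1995 → 4204.4/1.066 = 3944.09; 1999 → 5872.6/1.327 = 4425.47.
So real GDP changed by 4425.47/3944.09 − 1 = 0.1221, i.e. 12.21%.

12.21%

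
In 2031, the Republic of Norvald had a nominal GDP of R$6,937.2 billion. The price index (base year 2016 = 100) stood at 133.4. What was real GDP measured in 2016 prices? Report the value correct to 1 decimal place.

Real GDP = Nominal / (price index/100) = 6937.2 / 1.334 = 5200.30.

R$5,200.3 billion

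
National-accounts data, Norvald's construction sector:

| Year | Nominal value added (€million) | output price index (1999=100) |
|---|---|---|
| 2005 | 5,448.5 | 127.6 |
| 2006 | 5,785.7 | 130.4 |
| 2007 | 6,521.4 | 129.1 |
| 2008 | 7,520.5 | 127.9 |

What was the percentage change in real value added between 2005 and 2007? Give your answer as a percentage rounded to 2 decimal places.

Real value added 2005 = 5448.5/1.276 = 4269.98.
Real value added 2007 = 6521.4/1.291 = 5051.43.
Change = 5051.43/4269.98 − 1 = 0.1830.

18.30%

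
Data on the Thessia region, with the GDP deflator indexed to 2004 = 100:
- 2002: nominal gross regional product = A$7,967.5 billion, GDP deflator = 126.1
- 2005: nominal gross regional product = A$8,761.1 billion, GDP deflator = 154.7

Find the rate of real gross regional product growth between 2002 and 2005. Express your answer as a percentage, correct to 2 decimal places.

-10.37%

Real gross regional product 2002 = 7967.5 / 1.261 = 6318.40.
Real gross regional product 2005 = 8761.1 / 1.547 = 5663.28.
Real growth = 5663.28 / 6318.40 − 1 = -0.1037.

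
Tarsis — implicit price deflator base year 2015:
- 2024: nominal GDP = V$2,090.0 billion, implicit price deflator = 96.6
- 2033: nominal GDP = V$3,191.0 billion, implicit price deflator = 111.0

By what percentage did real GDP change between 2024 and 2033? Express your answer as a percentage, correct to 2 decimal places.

Deflate each year: 2024 → 2090.0/0.966 = 2163.56; 2033 → 3191.0/1.110 = 2874.77.
So real GDP changed by 2874.77/2163.56 − 1 = 0.3287, i.e. 32.87%.

32.87%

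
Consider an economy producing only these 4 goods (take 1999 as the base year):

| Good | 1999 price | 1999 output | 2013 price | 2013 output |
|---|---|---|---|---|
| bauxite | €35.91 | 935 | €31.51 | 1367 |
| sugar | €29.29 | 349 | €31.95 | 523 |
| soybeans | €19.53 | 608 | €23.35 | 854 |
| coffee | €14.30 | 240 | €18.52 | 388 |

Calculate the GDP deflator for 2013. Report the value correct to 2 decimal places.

100.32

Nominal GDP 2013 = 31.51·1367 + 31.95·523 + 23.35·854 + 18.52·388 = 86910.68.
Real GDP 2013 (at 1999 prices) = 35.91·1367 + 29.29·523 + 19.53·854 + 14.30·388 = 86634.66.
Deflator = Nominal/Real × 100 = 86910.68/86634.66 × 100 = 100.319.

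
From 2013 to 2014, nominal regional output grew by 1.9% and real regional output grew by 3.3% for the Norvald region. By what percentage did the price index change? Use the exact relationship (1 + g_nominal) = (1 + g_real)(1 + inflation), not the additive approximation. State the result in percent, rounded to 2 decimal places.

(1 + g_nom) = (1 + g_real)(1 + π), so π = 1.0190 / 1.0330 − 1 = -0.01355.

-1.36%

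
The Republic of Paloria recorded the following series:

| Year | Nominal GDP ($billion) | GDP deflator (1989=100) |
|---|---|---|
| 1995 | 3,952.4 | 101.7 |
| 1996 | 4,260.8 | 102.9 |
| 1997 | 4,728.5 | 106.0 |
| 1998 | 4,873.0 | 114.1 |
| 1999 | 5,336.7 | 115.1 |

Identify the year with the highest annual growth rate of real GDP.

1999

1996: real = 4260.8/1.029 = 4140.72; growth vs 1995 (3886.33) = 6.55%.
1997: real = 4728.5/1.060 = 4460.85; growth vs 1996 (4140.72) = 7.73%.
1998: real = 4873.0/1.141 = 4270.82; growth vs 1997 (4460.85) = -4.26%.
1999: real = 5336.7/1.151 = 4636.58; growth vs 1998 (4270.82) = 8.56%.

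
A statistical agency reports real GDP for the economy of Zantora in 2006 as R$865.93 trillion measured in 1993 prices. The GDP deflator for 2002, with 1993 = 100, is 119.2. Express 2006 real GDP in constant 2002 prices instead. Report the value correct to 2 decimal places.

R$1,032.19 trillion

Real GDP in 2002 prices = Real GDP in 1993 prices × (P_2002/P_1993) = 865.93 × 1.192 = 1032.19.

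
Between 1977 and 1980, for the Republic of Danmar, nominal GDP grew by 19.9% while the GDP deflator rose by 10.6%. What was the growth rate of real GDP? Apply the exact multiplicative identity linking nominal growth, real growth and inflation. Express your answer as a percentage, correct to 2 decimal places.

(1 + g_nom) = (1 + g_real)(1 + π), so g_real = 1.1990 / 1.1060 − 1 = 0.08409.

8.41%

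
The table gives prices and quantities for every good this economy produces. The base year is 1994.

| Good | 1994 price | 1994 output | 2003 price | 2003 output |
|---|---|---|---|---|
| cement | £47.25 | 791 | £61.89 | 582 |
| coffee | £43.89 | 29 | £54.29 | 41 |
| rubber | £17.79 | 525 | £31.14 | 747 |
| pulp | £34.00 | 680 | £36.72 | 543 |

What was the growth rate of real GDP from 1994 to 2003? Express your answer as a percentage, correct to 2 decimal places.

Real GDP 1994 = Nominal GDP 1994 = 47.25·791 + 43.89·29 + 17.79·525 + 34.00·680 = 71107.31.
Real GDP 2003 (at 1994 prices) = 47.25·582 + 43.89·41 + 17.79·747 + 34.00·543 = 61050.12.
Real growth = 61050.12/71107.31 − 1 = -0.1414.

-14.14%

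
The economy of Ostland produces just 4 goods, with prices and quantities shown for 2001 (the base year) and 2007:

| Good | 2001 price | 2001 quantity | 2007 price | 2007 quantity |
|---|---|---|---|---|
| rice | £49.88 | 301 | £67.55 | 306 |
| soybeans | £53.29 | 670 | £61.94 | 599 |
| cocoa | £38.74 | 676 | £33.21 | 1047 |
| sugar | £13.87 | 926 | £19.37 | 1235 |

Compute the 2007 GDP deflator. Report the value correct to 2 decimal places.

111.05

Nominal GDP 2007 = 67.55·306 + 61.94·599 + 33.21·1047 + 19.37·1235 = 116465.18.
Real GDP 2007 (at 2001 prices) = 49.88·306 + 53.29·599 + 38.74·1047 + 13.87·1235 = 104874.22.
Deflator = Nominal/Real × 100 = 116465.18/104874.22 × 100 = 111.052.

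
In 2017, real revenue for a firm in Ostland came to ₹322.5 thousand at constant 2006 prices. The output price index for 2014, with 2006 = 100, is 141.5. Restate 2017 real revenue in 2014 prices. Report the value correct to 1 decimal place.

₹456.3 thousand

Real revenue in 2014 prices = Real revenue in 2006 prices × (P_2014/P_2006) = 322.5 × 1.415 = 456.34.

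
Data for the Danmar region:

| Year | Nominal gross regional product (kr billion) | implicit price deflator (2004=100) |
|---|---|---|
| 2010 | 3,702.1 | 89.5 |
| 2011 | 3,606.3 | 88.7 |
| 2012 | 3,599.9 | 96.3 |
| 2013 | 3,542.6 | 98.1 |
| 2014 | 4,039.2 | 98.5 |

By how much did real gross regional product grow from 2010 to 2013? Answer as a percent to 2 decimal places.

Real gross regional product 2010 = 3702.1/0.895 = 4136.42.
Real gross regional product 2013 = 3542.6/0.981 = 3611.21.
Change = 3611.21/4136.42 − 1 = -0.1270.

-12.70%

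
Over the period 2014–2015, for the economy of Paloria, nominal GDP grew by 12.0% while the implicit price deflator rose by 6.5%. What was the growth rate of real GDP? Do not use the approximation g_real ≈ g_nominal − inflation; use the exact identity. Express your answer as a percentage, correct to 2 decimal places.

5.16%

(1 + g_nom) = (1 + g_real)(1 + π), so g_real = 1.1200 / 1.0650 − 1 = 0.05164.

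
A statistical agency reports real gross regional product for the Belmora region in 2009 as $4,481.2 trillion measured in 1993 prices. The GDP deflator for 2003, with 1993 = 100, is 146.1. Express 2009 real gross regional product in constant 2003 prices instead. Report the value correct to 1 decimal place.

Real gross regional product in 2003 prices = Real gross regional product in 1993 prices × (P_2003/P_1993) = 4481.2 × 1.461 = 6547.03.

$6,547.0 trillion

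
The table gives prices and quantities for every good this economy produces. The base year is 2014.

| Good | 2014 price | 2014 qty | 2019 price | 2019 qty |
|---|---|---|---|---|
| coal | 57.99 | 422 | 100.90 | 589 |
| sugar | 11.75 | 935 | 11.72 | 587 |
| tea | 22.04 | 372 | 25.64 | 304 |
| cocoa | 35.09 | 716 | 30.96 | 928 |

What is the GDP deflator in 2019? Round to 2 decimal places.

Nominal GDP 2019 = 100.90·589 + 11.72·587 + 25.64·304 + 30.96·928 = 102835.18.
Real GDP 2019 (at 2014 prices) = 57.99·589 + 11.75·587 + 22.04·304 + 35.09·928 = 80317.04.
Deflator = Nominal/Real × 100 = 102835.18/80317.04 × 100 = 128.037.

128.04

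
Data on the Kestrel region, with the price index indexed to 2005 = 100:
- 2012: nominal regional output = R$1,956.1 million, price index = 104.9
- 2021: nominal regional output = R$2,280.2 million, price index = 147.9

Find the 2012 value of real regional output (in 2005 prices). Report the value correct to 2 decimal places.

R$1,864.73 million

Real regional output = Nominal / (price index/100) = 1956.1 / 1.049 = 1864.73.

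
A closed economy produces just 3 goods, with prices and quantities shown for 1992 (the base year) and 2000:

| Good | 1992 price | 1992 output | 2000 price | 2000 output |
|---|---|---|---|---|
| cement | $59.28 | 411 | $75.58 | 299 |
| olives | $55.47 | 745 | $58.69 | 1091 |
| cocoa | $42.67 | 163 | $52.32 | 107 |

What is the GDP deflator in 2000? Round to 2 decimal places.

111.37

Nominal GDP 2000 = 75.58·299 + 58.69·1091 + 52.32·107 = 92227.45.
Real GDP 2000 (at 1992 prices) = 59.28·299 + 55.47·1091 + 42.67·107 = 82808.18.
Deflator = Nominal/Real × 100 = 92227.45/82808.18 × 100 = 111.375.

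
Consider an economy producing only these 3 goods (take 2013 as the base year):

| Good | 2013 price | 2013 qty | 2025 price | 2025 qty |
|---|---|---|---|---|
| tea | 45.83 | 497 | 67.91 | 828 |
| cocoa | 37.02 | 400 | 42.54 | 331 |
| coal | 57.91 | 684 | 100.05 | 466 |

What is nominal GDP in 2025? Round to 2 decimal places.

116933.52

Nominal GDP 2025 = Σ (p_2025 × q_2025) = 67.91·828 + 42.54·331 + 100.05·466 = 116933.52.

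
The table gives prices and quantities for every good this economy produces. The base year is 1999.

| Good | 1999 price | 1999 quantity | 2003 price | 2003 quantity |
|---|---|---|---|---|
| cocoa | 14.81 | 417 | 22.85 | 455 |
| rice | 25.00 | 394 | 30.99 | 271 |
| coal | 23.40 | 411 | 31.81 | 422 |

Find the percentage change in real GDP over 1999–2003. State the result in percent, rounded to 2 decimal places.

Real GDP 1999 = Nominal GDP 1999 = 14.81·417 + 25.00·394 + 23.40·411 = 25643.17.
Real GDP 2003 (at 1999 prices) = 14.81·455 + 25.00·271 + 23.40·422 = 23388.35.
Real growth = 23388.35/25643.17 − 1 = -0.0879.

-8.79%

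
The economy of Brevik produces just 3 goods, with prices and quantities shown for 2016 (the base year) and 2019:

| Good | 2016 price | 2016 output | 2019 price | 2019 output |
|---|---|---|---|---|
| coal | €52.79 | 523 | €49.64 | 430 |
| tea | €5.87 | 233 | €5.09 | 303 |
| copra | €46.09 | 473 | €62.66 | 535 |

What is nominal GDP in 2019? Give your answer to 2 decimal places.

Nominal GDP 2019 = Σ (p_2019 × q_2019) = 49.64·430 + 5.09·303 + 62.66·535 = 56410.57.

€56410.57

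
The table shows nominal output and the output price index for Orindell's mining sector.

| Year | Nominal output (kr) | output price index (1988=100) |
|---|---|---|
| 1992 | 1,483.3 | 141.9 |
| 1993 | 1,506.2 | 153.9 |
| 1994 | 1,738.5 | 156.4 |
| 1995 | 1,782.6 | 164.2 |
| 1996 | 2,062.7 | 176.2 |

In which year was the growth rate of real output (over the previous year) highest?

1993: real = 1506.2/1.539 = 978.69; growth vs 1992 (1045.31) = -6.37%.
1994: real = 1738.5/1.564 = 1111.57; growth vs 1993 (978.69) = 13.58%.
1995: real = 1782.6/1.642 = 1085.63; growth vs 1994 (1111.57) = -2.33%.
1996: real = 2062.7/1.762 = 1170.66; growth vs 1995 (1085.63) = 7.83%.

1994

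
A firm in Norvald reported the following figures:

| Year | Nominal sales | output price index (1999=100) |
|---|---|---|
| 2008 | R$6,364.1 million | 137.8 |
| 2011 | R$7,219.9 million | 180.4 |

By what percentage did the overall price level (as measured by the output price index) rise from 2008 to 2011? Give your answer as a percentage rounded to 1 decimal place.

Price-level change = 180.4 / 137.8 − 1 = 0.3091.

30.9%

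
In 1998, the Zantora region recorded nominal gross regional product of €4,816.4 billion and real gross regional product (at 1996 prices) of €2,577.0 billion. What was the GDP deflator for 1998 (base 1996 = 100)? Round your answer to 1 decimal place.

GDP deflator = (Nominal / Real) × 100 = 4816.4 / 2577.0 × 100 = 186.90.

186.9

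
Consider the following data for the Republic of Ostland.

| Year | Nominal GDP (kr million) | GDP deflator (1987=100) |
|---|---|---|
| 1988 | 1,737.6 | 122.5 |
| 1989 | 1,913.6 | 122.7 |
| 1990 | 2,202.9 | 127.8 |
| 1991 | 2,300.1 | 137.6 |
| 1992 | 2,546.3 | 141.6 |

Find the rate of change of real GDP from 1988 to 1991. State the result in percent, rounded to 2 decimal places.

17.85%

Real GDP 1988 = 1737.6/1.225 = 1418.45.
Real GDP 1991 = 2300.1/1.376 = 1671.58.
Change = 1671.58/1418.45 − 1 = 0.1785.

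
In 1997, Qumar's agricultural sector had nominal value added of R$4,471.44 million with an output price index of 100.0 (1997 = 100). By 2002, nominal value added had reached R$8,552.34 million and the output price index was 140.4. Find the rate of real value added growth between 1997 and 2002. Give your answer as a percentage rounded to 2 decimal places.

Real value added 1997 = 4471.44 / 1.000 = 4471.44.
Real value added 2002 = 8552.34 / 1.404 = 6091.41.
Real growth = 6091.41 / 4471.44 − 1 = 0.3623.

36.23%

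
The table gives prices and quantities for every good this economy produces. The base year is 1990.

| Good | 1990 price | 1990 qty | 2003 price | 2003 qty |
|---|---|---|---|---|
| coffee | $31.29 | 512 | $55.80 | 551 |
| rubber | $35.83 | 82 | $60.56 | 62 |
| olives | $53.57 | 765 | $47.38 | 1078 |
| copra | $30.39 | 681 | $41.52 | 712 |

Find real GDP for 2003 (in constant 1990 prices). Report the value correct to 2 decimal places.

Real GDP 2003 = Σ (p_1990 × q_2003) = 31.29·551 + 35.83·62 + 53.57·1078 + 30.39·712 = 98848.39.

$98848.39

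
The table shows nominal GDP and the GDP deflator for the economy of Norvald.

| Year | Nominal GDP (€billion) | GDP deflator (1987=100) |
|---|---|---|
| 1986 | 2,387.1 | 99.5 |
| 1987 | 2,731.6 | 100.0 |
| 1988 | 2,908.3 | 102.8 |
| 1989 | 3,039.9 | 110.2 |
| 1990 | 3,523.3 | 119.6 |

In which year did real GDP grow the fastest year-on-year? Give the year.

1987: real = 2731.6/1.000 = 2731.60; growth vs 1986 (2399.10) = 13.86%.
1988: real = 2908.3/1.028 = 2829.09; growth vs 1987 (2731.60) = 3.57%.
1989: real = 3039.9/1.102 = 2758.53; growth vs 1988 (2829.09) = -2.49%.
1990: real = 3523.3/1.196 = 2945.90; growth vs 1989 (2758.53) = 6.79%.

1987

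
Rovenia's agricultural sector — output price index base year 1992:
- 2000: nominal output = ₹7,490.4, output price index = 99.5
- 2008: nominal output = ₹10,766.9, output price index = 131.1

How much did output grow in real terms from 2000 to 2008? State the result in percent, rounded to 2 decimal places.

9.10%

Deflate each year: 2000 → 7490.4/0.995 = 7528.04; 2008 → 10766.9/1.311 = 8212.74.
So real output changed by 8212.74/7528.04 − 1 = 0.0910, i.e. 9.10%.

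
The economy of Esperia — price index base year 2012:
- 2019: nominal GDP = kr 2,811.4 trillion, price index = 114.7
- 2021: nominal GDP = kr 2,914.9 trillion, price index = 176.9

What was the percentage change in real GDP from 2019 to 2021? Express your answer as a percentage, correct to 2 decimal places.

Real GDP 2019 = 2811.4 / 1.147 = 2451.09.
Real GDP 2021 = 2914.9 / 1.769 = 1647.77.
Real growth = 1647.77 / 2451.09 − 1 = -0.3277.

-32.77%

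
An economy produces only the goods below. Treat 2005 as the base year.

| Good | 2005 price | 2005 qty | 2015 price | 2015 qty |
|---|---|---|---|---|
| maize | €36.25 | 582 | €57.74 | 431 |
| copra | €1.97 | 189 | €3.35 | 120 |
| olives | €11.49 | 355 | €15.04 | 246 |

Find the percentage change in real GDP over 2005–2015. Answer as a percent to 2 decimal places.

-26.86%

Real GDP 2005 = Nominal GDP 2005 = 36.25·582 + 1.97·189 + 11.49·355 = 25548.78.
Real GDP 2015 (at 2005 prices) = 36.25·431 + 1.97·120 + 11.49·246 = 18686.69.
Real growth = 18686.69/25548.78 − 1 = -0.2686.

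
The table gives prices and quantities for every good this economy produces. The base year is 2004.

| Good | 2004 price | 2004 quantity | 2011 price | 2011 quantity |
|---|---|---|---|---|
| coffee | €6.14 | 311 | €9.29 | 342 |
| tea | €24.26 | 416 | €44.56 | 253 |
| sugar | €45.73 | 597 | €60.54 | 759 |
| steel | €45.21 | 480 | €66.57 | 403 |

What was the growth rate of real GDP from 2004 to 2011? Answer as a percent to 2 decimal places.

Real GDP 2004 = Nominal GDP 2004 = 6.14·311 + 24.26·416 + 45.73·597 + 45.21·480 = 61003.31.
Real GDP 2011 (at 2004 prices) = 6.14·342 + 24.26·253 + 45.73·759 + 45.21·403 = 61166.36.
Real growth = 61166.36/61003.31 − 1 = 0.0027.

0.27%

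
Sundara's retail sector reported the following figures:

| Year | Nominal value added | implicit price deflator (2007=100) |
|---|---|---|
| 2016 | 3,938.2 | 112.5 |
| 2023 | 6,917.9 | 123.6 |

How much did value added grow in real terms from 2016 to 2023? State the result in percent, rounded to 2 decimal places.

59.89%

Real value added 2016 = 3938.2 / 1.125 = 3500.62.
Real value added 2023 = 6917.9 / 1.236 = 5597.01.
Real growth = 5597.01 / 3500.62 − 1 = 0.5989.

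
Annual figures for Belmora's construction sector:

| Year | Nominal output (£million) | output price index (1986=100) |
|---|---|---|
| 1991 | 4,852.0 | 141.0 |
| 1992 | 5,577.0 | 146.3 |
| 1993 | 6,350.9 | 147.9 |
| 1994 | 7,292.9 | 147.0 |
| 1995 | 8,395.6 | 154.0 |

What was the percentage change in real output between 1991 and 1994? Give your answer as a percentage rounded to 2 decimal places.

44.17%

Real output 1991 = 4852.0/1.410 = 3441.13.
Real output 1994 = 7292.9/1.470 = 4961.16.
Change = 4961.16/3441.13 − 1 = 0.4417.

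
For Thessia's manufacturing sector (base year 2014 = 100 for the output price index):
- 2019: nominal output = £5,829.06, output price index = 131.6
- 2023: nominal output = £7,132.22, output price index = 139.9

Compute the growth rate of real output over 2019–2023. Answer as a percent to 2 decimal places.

Real output 2019 = 5829.06 / 1.316 = 4429.38.
Real output 2023 = 7132.22 / 1.399 = 5098.08.
Real growth = 5098.08 / 4429.38 − 1 = 0.1510.

15.10%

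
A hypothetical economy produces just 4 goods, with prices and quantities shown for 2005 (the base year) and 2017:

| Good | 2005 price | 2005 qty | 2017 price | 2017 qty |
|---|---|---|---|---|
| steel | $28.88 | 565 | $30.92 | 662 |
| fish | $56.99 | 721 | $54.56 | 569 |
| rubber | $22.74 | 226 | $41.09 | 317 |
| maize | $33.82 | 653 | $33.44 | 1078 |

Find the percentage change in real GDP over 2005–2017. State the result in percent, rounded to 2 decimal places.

Real GDP 2005 = Nominal GDP 2005 = 28.88·565 + 56.99·721 + 22.74·226 + 33.82·653 = 84630.69.
Real GDP 2017 (at 2005 prices) = 28.88·662 + 56.99·569 + 22.74·317 + 33.82·1078 = 95212.41.
Real growth = 95212.41/84630.69 − 1 = 0.1250.

12.50%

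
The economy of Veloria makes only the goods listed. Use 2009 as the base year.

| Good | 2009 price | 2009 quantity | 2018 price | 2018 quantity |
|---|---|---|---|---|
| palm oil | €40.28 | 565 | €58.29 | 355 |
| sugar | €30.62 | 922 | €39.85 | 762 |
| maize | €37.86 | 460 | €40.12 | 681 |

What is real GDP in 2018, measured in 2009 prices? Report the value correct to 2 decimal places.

€63414.50

Real GDP 2018 = Σ (p_2009 × q_2018) = 40.28·355 + 30.62·762 + 37.86·681 = 63414.50.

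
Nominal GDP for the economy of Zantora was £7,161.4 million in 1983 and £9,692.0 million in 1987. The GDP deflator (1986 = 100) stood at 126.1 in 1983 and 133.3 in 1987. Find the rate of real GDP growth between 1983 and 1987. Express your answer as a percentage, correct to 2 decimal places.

28.03%

Real GDP 1983 = 7161.4 / 1.261 = 5679.14.
Real GDP 1987 = 9692.0 / 1.333 = 7270.82.
Real growth = 7270.82 / 5679.14 − 1 = 0.2803.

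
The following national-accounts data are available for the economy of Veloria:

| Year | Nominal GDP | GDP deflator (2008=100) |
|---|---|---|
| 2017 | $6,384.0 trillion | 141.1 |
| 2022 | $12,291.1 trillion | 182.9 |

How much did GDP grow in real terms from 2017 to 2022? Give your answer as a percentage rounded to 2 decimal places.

Real GDP 2017 = 6384.0 / 1.411 = 4524.45.
Real GDP 2022 = 12291.1 / 1.829 = 6720.12.
Real growth = 6720.12 / 4524.45 − 1 = 0.4853.

48.53%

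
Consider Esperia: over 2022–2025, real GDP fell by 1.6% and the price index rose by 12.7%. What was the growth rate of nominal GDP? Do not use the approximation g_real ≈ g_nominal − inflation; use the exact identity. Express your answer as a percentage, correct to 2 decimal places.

10.90%

(1 + g_nom) = (1 + g_real)(1 + π) = 0.9840 × 1.1270 = 1.10897.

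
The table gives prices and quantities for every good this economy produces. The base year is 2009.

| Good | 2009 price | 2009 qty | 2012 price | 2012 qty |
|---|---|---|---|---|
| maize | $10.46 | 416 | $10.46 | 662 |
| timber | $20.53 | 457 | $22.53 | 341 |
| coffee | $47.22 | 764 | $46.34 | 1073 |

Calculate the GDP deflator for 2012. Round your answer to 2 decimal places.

99.59

Nominal GDP 2012 = 10.46·662 + 22.53·341 + 46.34·1073 = 64330.07.
Real GDP 2012 (at 2009 prices) = 10.46·662 + 20.53·341 + 47.22·1073 = 64592.31.
Deflator = Nominal/Real × 100 = 64330.07/64592.31 × 100 = 99.594.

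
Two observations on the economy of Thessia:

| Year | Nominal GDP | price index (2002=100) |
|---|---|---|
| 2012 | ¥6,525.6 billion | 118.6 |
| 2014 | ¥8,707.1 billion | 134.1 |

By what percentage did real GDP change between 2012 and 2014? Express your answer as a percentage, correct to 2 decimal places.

Real GDP 2012 = 6525.6 / 1.186 = 5502.19.
Real GDP 2014 = 8707.1 / 1.341 = 6492.99.
Real growth = 6492.99 / 5502.19 − 1 = 0.1801.

18.01%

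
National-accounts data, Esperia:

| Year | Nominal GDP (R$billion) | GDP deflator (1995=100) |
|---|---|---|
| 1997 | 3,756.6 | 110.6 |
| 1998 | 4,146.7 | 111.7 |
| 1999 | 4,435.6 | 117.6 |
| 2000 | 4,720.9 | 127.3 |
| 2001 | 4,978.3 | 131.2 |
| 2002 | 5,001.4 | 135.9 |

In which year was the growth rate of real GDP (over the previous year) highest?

1998: real = 4146.7/1.117 = 3712.35; growth vs 1997 (3396.56) = 9.30%.
1999: real = 4435.6/1.176 = 3771.77; growth vs 1998 (3712.35) = 1.60%.
2000: real = 4720.9/1.273 = 3708.48; growth vs 1999 (3771.77) = -1.68%.
2001: real = 4978.3/1.312 = 3794.44; growth vs 2000 (3708.48) = 2.32%.
2002: real = 5001.4/1.359 = 3680.21; growth vs 2001 (3794.44) = -3.01%.

1998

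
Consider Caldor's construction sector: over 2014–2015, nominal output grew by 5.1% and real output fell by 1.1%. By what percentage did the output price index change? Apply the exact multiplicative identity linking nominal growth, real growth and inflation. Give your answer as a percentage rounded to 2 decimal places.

6.27%

(1 + g_nom) = (1 + g_real)(1 + π), so π = 1.0510 / 0.9890 − 1 = 0.06269.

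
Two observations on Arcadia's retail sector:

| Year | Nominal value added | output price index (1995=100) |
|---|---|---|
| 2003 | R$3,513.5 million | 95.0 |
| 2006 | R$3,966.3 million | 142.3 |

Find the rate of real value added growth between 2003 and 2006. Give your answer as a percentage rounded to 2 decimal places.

Deflate each year: 2003 → 3513.5/0.950 = 3698.42; 2006 → 3966.3/1.423 = 2787.28.
So real value added changed by 2787.28/3698.42 − 1 = -0.2464, i.e. -24.64%.

-24.64%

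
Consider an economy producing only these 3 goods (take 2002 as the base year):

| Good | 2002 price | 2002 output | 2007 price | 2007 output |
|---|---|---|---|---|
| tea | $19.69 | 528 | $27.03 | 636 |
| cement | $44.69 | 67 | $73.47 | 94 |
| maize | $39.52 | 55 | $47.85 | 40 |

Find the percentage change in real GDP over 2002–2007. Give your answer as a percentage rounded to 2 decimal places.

Real GDP 2002 = Nominal GDP 2002 = 19.69·528 + 44.69·67 + 39.52·55 = 15564.15.
Real GDP 2007 (at 2002 prices) = 19.69·636 + 44.69·94 + 39.52·40 = 18304.50.
Real growth = 18304.50/15564.15 − 1 = 0.1761.

17.61%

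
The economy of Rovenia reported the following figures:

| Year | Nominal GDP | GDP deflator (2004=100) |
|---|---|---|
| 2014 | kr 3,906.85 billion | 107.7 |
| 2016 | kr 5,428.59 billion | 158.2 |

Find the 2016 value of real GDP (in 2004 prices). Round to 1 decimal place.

Real GDP = Nominal / (GDP deflator/100) = 5428.59 / 1.582 = 3431.47.

kr 3,431.5 billion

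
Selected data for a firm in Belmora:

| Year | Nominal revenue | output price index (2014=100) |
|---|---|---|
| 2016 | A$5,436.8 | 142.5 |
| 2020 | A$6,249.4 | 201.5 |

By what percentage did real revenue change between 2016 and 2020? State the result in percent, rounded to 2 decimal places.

-18.71%

Real revenue 2016 = 5436.8 / 1.425 = 3815.30.
Real revenue 2020 = 6249.4 / 2.015 = 3101.44.
Real growth = 3101.44 / 3815.30 − 1 = -0.1871.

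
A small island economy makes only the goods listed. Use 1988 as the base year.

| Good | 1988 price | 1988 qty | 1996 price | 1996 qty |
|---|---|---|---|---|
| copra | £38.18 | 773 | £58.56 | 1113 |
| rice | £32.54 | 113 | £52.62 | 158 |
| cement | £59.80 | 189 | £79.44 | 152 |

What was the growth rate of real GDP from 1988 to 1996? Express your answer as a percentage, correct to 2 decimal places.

Real GDP 1988 = Nominal GDP 1988 = 38.18·773 + 32.54·113 + 59.80·189 = 44492.36.
Real GDP 1996 (at 1988 prices) = 38.18·1113 + 32.54·158 + 59.80·152 = 56725.26.
Real growth = 56725.26/44492.36 − 1 = 0.2749.

27.49%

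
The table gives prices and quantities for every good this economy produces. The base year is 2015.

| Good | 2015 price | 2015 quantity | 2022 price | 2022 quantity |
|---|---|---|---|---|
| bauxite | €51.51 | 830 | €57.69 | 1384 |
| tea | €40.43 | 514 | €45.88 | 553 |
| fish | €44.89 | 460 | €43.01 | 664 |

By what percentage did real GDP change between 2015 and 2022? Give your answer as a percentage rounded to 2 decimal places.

46.65%

Real GDP 2015 = Nominal GDP 2015 = 51.51·830 + 40.43·514 + 44.89·460 = 84183.72.
Real GDP 2022 (at 2015 prices) = 51.51·1384 + 40.43·553 + 44.89·664 = 123454.59.
Real growth = 123454.59/84183.72 − 1 = 0.4665.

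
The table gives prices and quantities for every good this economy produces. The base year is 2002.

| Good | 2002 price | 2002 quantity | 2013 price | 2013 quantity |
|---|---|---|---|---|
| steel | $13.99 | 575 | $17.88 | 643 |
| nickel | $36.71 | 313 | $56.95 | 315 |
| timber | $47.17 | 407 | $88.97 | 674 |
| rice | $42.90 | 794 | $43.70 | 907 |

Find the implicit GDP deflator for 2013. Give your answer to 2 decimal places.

Nominal GDP 2013 = 17.88·643 + 56.95·315 + 88.97·674 + 43.70·907 = 129037.77.
Real GDP 2013 (at 2002 prices) = 13.99·643 + 36.71·315 + 47.17·674 + 42.90·907 = 91262.10.
Deflator = Nominal/Real × 100 = 129037.77/91262.10 × 100 = 141.393.

141.39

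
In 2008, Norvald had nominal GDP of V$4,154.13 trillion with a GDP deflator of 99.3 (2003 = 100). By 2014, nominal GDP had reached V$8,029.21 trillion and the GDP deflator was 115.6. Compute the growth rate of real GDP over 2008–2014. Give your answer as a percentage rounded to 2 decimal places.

66.03%

Deflate each year: 2008 → 4154.13/0.993 = 4183.41; 2014 → 8029.21/1.156 = 6945.68.
So real GDP changed by 6945.68/4183.41 − 1 = 0.6603, i.e. 66.03%.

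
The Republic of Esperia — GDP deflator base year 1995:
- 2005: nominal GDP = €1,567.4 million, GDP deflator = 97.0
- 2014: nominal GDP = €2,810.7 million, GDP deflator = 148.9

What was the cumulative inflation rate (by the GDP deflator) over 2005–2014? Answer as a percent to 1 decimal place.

53.5%

Price-level change = 148.9 / 97.0 − 1 = 0.5351.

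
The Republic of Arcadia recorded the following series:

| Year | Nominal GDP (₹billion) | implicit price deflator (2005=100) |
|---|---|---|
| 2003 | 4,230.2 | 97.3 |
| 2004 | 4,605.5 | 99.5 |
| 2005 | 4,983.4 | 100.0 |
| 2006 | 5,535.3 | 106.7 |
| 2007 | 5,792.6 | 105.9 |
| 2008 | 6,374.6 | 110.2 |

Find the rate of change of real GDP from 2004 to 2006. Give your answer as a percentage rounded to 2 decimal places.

Real GDP 2004 = 4605.5/0.995 = 4628.64.
Real GDP 2006 = 5535.3/1.067 = 5187.72.
Change = 5187.72/4628.64 − 1 = 0.1208.

12.08%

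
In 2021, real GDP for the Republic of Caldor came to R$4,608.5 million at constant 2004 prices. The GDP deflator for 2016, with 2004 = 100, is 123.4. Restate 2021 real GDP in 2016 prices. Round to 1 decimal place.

R$5,686.9 million

Real GDP in 2016 prices = Real GDP in 2004 prices × (P_2016/P_2004) = 4608.5 × 1.234 = 5686.89.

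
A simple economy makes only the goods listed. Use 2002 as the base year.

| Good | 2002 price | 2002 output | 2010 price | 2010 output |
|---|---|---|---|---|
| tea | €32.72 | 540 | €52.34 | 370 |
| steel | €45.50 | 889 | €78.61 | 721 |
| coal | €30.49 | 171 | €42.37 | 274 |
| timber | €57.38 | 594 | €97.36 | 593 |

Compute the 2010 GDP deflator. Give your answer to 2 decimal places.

Nominal GDP 2010 = 52.34·370 + 78.61·721 + 42.37·274 + 97.36·593 = 145387.47.
Real GDP 2010 (at 2002 prices) = 32.72·370 + 45.50·721 + 30.49·274 + 57.38·593 = 87292.50.
Deflator = Nominal/Real × 100 = 145387.47/87292.50 × 100 = 166.552.

166.55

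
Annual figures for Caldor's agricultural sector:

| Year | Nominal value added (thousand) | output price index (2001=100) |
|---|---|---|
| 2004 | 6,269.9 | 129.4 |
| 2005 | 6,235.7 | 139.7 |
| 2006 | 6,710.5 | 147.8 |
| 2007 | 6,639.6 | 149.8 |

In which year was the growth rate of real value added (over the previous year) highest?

2006

2005: real = 6235.7/1.397 = 4463.64; growth vs 2004 (4845.36) = -7.88%.
2006: real = 6710.5/1.478 = 4540.26; growth vs 2005 (4463.64) = 1.72%.
2007: real = 6639.6/1.498 = 4432.31; growth vs 2006 (4540.26) = -2.38%.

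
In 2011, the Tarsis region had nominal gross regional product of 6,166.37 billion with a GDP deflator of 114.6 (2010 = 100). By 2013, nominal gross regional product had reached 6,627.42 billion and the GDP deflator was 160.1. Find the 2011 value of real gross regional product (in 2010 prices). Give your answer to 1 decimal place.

5,380.8 billion

Real gross regional product = Nominal / (GDP deflator/100) = 6166.37 / 1.146 = 5380.78.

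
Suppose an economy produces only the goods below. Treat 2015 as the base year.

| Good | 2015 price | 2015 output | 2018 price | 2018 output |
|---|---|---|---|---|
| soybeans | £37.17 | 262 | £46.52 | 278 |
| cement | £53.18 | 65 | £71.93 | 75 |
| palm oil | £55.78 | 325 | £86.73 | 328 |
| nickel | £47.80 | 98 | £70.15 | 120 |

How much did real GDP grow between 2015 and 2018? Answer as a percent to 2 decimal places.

6.51%

Real GDP 2015 = Nominal GDP 2015 = 37.17·262 + 53.18·65 + 55.78·325 + 47.80·98 = 36008.14.
Real GDP 2018 (at 2015 prices) = 37.17·278 + 53.18·75 + 55.78·328 + 47.80·120 = 38353.60.
Real growth = 38353.60/36008.14 − 1 = 0.0651.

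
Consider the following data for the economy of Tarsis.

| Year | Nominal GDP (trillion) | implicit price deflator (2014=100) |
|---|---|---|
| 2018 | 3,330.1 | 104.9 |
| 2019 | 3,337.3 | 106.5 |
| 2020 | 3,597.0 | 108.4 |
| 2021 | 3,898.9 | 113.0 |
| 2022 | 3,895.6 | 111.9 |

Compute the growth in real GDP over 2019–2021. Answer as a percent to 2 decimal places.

10.11%

Real GDP 2019 = 3337.3/1.065 = 3133.62.
Real GDP 2021 = 3898.9/1.130 = 3450.35.
Change = 3450.35/3133.62 − 1 = 0.1011.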